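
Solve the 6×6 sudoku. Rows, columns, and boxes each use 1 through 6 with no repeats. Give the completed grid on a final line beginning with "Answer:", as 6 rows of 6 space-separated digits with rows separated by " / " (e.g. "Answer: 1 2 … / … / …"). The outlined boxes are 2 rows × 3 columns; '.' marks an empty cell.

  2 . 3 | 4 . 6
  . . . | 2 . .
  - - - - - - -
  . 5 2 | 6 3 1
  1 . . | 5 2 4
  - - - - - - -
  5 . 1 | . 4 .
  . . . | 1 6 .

Step 1. [r6c1∈{3,4}] across col 1, 3 lands solely at r6c1 ⇒ r6c1=3.
Step 2. [r2c3∈{4,5,6}] 5 has one home in col 3: r2c3 ⇒ r2c3=5.
Step 3. [r5c2∈{2,6}] across row 5, 6 lands solely at r5c2 ⇒ r5c2=6.
Step 4. [r6c2∈{2,4}] in col 2, 2 fits only at r6c2 ⇒ r6c2=2.
Step 5. [r2c2∈{1,4}] across col 2, 4 lands solely at r2c2 ⇒ r2c2=4.
Step 6. [r2c5∈{1}] r2c5 is down to just 1 ⇒ r2c5=1.
Step 7. [r5c4∈{3}] r5c4's peers cover all but 3. So r5c4=3.
Step 8. [r2c1∈{6}] r2c1's peers cover all but 6 ⇒ r2c1=6.
Step 9. [r6c3∈{4}] r6c3's peers cover all but 4. So r6c3=4.
Step 10. [r5c6∈{2}] r5c6's peers cover all but 2, so r5c6=2.
Step 11. [r2c6∈{3}] r2c6 has the single candidate 3 ⇒ r2c6=3.
Step 12. [r4c3∈{6}] nothing but 6 survives at r4c3, so r4c3=6.
Step 13. [r1c5∈{5}] only 5 remains possible at r1c5, so r1c5=5.
Step 14. [r4c2∈{3}] nothing but 3 survives at r4c2. So r4c2=3.
Step 15. [r3c1∈{4}] r3c1 is down to just 4. So r3c1=4.
Step 16. [r6c6∈{5}] only 5 remains possible at r6c6. So r6c6=5.
Step 17. [r1c2∈{1}] r1c2's peers cover all but 1, so r1c2=1.

Answer: 2 1 3 4 5 6 / 6 4 5 2 1 3 / 4 5 2 6 3 1 / 1 3 6 5 2 4 / 5 6 1 3 4 2 / 3 2 4 1 6 5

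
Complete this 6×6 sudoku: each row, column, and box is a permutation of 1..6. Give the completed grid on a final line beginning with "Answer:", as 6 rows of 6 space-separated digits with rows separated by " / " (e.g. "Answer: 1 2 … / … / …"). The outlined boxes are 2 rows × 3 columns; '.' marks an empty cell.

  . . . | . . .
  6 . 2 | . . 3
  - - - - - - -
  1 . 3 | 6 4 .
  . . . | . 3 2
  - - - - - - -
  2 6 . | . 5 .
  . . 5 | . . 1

Step 1. [r5c6∈{4}] only 4 remains possible at r5c6 ⇒ r5c6=4.
Step 2. [r2c5∈{1}] r2c5 is down to just 1, so r2c5=1.
Step 3. [r1c2∈{1,3,4,5}] in col 2, 1 fits only at r1c2, so r1c2=1.
Step 4. [r1c3∈{4}] only 4 remains possible at r1c3. So r1c3=4.
Step 5. [r2c2∈{5}] nothing but 5 survives at r2c2. So r2c2=5.
Step 6. [r6c2∈{3,4}] r6c2 is the only open cell in col 2 admitting 3, so r6c2=3.
Step 7. [r4c1∈{4,5}] in col 1, 5 fits only at r4c1 ⇒ r4c1=5.
Step 8. [r6c4∈{2}] r6c4 is down to just 2, so r6c4=2.
Step 9. [r1c6∈{5,6}] 6 has one home in col 6: r1c6 ⇒ r1c6=6.
Step 10. [r4c3∈{6}] r4c3 has the single candidate 6 ⇒ r4c3=6.
Step 11. [r4c4∈{1}] r4c4's peers cover all but 1 ⇒ r4c4=1.
Step 12. [r6c5∈{6}] r6c5 has the single candidate 6, so r6c5=6.
Step 13. [r1c5∈{2}] r1c5's peers cover all but 2, so r1c5=2.
Step 14. [r5c3∈{1}] r5c3's peers cover all but 1. So r5c3=1.
Step 15. [r3c6∈{5}] nothing but 5 survives at r3c6, so r3c6=5.
Step 16. [r1c4∈{5}] r1c4 is down to just 5. So r1c4=5.
Step 17. [r5c4∈{3}] nothing but 3 survives at r5c4, so r5c4=3.
Step 18. [r1c1∈{3}] nothing but 3 survives at r1c1, so r1c1=3.
Step 19. [r3c2∈{2}] r3c2's peers cover all but 2. So r3c2=2.
Step 20. [r4c2∈{4}] r4c2's peers cover all but 4, so r4c2=4.
Step 21. [r2c4∈{4}] nothing but 4 survives at r2c4, so r2c4=4.
Step 22. [r6c1∈{4}] r6c1's peers cover all but 4 ⇒ r6c1=4.

Answer: 3 1 4 5 2 6 / 6 5 2 4 1 3 / 1 2 3 6 4 5 / 5 4 6 1 3 2 / 2 6 1 3 5 4 / 4 3 5 2 6 1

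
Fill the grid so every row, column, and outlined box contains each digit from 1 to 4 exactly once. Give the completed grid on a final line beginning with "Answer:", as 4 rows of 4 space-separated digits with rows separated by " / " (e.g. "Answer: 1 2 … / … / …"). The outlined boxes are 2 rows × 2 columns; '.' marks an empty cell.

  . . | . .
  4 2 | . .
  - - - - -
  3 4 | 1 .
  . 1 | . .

Step 1. [r2c3∈{3}] r2c3's peers cover all but 3. So r2c3=3.
Step 2. [r3c4∈{2}] r3c4 is down to just 2. So r3c4=2.
Step 3. [r4c3∈{4}] r4c3 is down to just 4 ⇒ r4c3=4.
Step 4. [r1c4∈{1,4}] row 1 places 4 nowhere but r1c4 ⇒ r1c4=4.
Step 5. [r2c4∈{1}] r2c4 is down to just 1, so r2c4=1.
Step 6. [r1c1∈{1}] r1c1 has the single candidate 1, so r1c1=1.
Step 7. [r4c4∈{3}] r4c4 is down to just 3. So r4c4=3.
Step 8. [r1c3∈{2}] r1c3 has the single candidate 2, so r1c3=2.
Step 9. [r1c2∈{3}] nothing but 3 survives at r1c2, so r1c2=3.
Step 10. [r4c1∈{2}] r4c1's peers cover all but 2 ⇒ r4c1=2.

Answer: 1 3 2 4 / 4 2 3 1 / 3 4 1 2 / 2 1 4 3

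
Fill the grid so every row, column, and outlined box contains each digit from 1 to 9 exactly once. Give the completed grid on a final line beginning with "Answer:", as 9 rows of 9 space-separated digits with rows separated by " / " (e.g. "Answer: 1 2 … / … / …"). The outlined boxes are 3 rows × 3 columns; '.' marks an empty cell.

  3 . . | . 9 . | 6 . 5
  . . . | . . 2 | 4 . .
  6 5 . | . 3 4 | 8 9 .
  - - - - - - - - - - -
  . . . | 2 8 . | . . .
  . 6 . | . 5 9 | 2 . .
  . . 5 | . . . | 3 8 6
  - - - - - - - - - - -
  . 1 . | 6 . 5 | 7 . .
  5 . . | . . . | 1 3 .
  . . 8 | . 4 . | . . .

Step 1. [r7c3∈{2,3,4,9}] in row 7, 3 fits only at r7c3, so r7c3=3.
Step 2. [r5c4∈{1,3,4,7}] row 5 places 3 nowhere but r5c4, so r5c4=3.
Step 3. [r8c3∈{2,4,6,7,9}] row 8 places 6 nowhere but r8c3, so r8c3=6.
Step 4. [r6c4∈{1,4,7}] 4 has one home in col 4: r6c4. So r6c4=4.
Step 5. [r7c9∈{2,4,8,9}] row 7 places 8 nowhere but r7c9, so r7c9=8.
Step 6. [r7c1∈{2,4,9}] row 7 places 9 nowhere but r7c1 ⇒ r7c1=9.
Step 7. [r8c2∈{2,4,7}] r8c2 is the only open cell in box 7 admitting 4 ⇒ r8c2=4.
Step 8. [r1c3∈{1,2,4,7}] r1c3 is the only open cell in row 1 admitting 4 ⇒ r1c3=4.
Step 9. [r6c2∈{2,7,9}] row 6 places 9 nowhere but r6c2. So r6c2=9.
Step 10. [r5c1∈{1,4,7,8}] r5c1 is the only open cell in row 5 admitting 8. So r5c1=8.
Step 11. [r4c1∈{1,4,7}] 4 has one home in col 1: r4c1 ⇒ r4c1=4.
Step 12. [r3c3∈{1,2,7}] in col 3, 2 fits only at r3c3. So r3c3=2.
Step 13. [r9c2∈{2,7}] 2 has one home in col 2: r9c2, so r9c2=2.
Step 14. [r9c9∈{9}] only 9 remains possible at r9c9 ⇒ r9c9=9.
Step 15. [r9c1∈{7}] r9c1 has the single candidate 7, so r9c1=7.
Step 16. [r2c1∈{1}] r2c1 is down to just 1. So r2c1=1.
Step 17. [r2c8∈{7}] nothing but 7 survives at r2c8, so r2c8=7.
Step 18. [r3c4∈{1,7}] in row 3, 7 fits only at r3c4 ⇒ r3c4=7.
Step 19. [r5c9∈{1,4,7}] 4 has one home in col 9: r5c9, so r5c9=4.
Step 20. [r5c8∈{1}] r5c8 has the single candidate 1. So r5c8=1.
Step 21. [r6c5∈{1,7}] r6c5 is the only open cell in col 5 admitting 1 ⇒ r6c5=1.
Step 22. [r4c9∈{7}] nothing but 7 survives at r4c9, so r4c9=7.
Step 23. [r9c4∈{1}] r9c4's peers cover all but 1 ⇒ r9c4=1.
Step 24. [r1c4∈{8}] only 8 remains possible at r1c4. So r1c4=8.
Step 25. [r8c9∈{2}] nothing but 2 survives at r8c9. So r8c9=2.
Step 26. [r9c7∈{5}] r9c7 has the single candidate 5, so r9c7=5.
Step 27. [r8c5∈{7}] only 7 remains possible at r8c5 ⇒ r8c5=7.
Step 28. [r8c4∈{9}] only 9 remains possible at r8c4, so r8c4=9.
Step 29. [r2c2∈{8}] nothing but 8 survives at r2c2 ⇒ r2c2=8.
Step 30. [r4c3∈{1}] r4c3 has the single candidate 1, so r4c3=1.
Step 31. [r1c2∈{7}] r1c2 has the single candidate 7 ⇒ r1c2=7.
Step 32. [r6c6∈{7}] r6c6 is down to just 7 ⇒ r6c6=7.
Step 33. [r4c8∈{5}] r4c8 has the single candidate 5, so r4c8=5.
Step 34. [r7c5∈{2}] nothing but 2 survives at r7c5. So r7c5=2.
Step 35. [r4c2∈{3}] r4c2 is down to just 3. So r4c2=3.
Step 36. [r6c1∈{2}] r6c1's peers cover all but 2. So r6c1=2.
Step 37. [r9c6∈{3}] r9c6's peers cover all but 3 ⇒ r9c6=3.
Step 38. [r1c8∈{2}] r1c8's peers cover all but 2 ⇒ r1c8=2.
Step 39. [r1c6∈{1}] r1c6 is down to just 1 ⇒ r1c6=1.
Step 40. [r4c6∈{6}] nothing but 6 survives at r4c6. So r4c6=6.
Step 41. [r5c3∈{7}] only 7 remains possible at r5c3, so r5c3=7.
Step 42. [r2c9∈{3}] nothing but 3 survives at r2c9 ⇒ r2c9=3.
Step 43. [r3c9∈{1}] only 1 remains possible at r3c9, so r3c9=1.
Step 44. [r4c7∈{9}] r4c7 is down to just 9, so r4c7=9.
Step 45. [r7c8∈{4}] r7c8 is down to just 4, so r7c8=4.
Step 46. [r2c5∈{6}] r2c5 is down to just 6 ⇒ r2c5=6.
Step 47. [r2c3∈{9}] r2c3 is down to just 9 ⇒ r2c3=9.
Step 48. [r9c8∈{6}] only 6 remains possible at r9c8 ⇒ r9c8=6.
Step 49. [r2c4∈{5}] r2c4 is down to just 5 ⇒ r2c4=5.
Step 50. [r8c6∈{8}] r8c6 is down to just 8. So r8c6=8.

Answer: 3 7 4 8 9 1 6 2 5 / 1 8 9 5 6 2 4 7 3 / 6 5 2 7 3 4 8 9 1 / 4 3 1 2 8 6 9 5 7 / 8 6 7 3 5 9 2 1 4 / 2 9 5 4 1 7 3 8 6 / 9 1 3 6 2 5 7 4 8 / 5 4 6 9 7 8 1 3 2 / 7 2 8 1 4 3 5 6 9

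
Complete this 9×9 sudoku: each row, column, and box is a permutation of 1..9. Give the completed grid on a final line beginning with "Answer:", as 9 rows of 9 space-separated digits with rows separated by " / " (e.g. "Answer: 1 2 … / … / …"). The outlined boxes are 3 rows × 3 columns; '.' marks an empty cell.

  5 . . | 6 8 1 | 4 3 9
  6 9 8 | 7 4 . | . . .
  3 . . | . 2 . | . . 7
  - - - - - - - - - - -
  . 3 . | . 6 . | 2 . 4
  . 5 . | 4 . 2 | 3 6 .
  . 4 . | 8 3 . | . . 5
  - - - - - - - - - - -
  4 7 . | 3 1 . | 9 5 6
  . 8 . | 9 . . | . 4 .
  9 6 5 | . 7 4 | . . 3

Step 1. [r1c3∈{2,7}] in row 1, 7 fits only at r1c3 ⇒ r1c3=7.
Step 2. [r3c4∈{5}] r3c4 has the single candidate 5. So r3c4=5.
Step 3. [r5c1∈{1,7,8}] row 5 places 7 nowhere but r5c1 ⇒ r5c1=7.
Step 4. [r3c2∈{1}] nothing but 1 survives at r3c2, so r3c2=1.
Step 5. [r3c8∈{8}] r3c8's peers cover all but 8 ⇒ r3c8=8.
Step 6. [r7c3∈{2}] r7c3 is down to just 2. So r7c3=2.
Step 7. [r8c1∈{1}] r8c1 is down to just 1 ⇒ r8c1=1.
Step 8. [r4c6∈{5,7,9}] in row 4, 5 fits only at r4c6 ⇒ r4c6=5.
Step 9. [r4c8∈{1,7,9}] r4c8 is the only open cell in row 4 admitting 7, so r4c8=7.
Step 10. [r6c7∈{1}] only 1 remains possible at r6c7, so r6c7=1.
Step 11. [r4c3∈{1,9}] across row 4, 9 lands solely at r4c3 ⇒ r4c3=9.
Step 12. [r2c9∈{1,2}] in col 9, 1 fits only at r2c9, so r2c9=1.
Step 13. [r9c4∈{2}] r9c4 is down to just 2, so r9c4=2.
Step 14. [r5c5∈{9}] r5c5's peers cover all but 9 ⇒ r5c5=9.
Step 15. [r4c1∈{8}] r4c1's peers cover all but 8, so r4c1=8.
Step 16. [r3c7∈{6}] r3c7 has the single candidate 6, so r3c7=6.
Step 17. [r8c9∈{2}] nothing but 2 survives at r8c9. So r8c9=2.
Step 18. [r5c3∈{1}] only 1 remains possible at r5c3 ⇒ r5c3=1.
Step 19. [r6c3∈{6}] r6c3 has the single candidate 6, so r6c3=6.
Step 20. [r8c5∈{5}] r8c5 is down to just 5. So r8c5=5.
Step 21. [r5c9∈{8}] only 8 remains possible at r5c9. So r5c9=8.
Step 22. [r3c3∈{4}] r3c3's peers cover all but 4 ⇒ r3c3=4.
Step 23. [r8c6∈{6}] r8c6 has the single candidate 6 ⇒ r8c6=6.
Step 24. [r2c8∈{2}] nothing but 2 survives at r2c8 ⇒ r2c8=2.
Step 25. [r1c2∈{2}] r1c2's peers cover all but 2, so r1c2=2.
Step 26. [r6c8∈{9}] r6c8 is down to just 9 ⇒ r6c8=9.
Step 27. [r4c4∈{1}] nothing but 1 survives at r4c4, so r4c4=1.
Step 28. [r6c6∈{7}] r6c6 has the single candidate 7. So r6c6=7.
Step 29. [r2c7∈{5}] r2c7's peers cover all but 5 ⇒ r2c7=5.
Step 30. [r8c3∈{3}] r8c3 has the single candidate 3 ⇒ r8c3=3.
Step 31. [r7c6∈{8}] only 8 remains possible at r7c6 ⇒ r7c6=8.
Step 32. [r9c8∈{1}] r9c8 has the single candidate 1 ⇒ r9c8=1.
Step 33. [r9c7∈{8}] r9c7 is down to just 8, so r9c7=8.
Step 34. [r2c6∈{3}] only 3 remains possible at r2c6. So r2c6=3.
Step 35. [r3c6∈{9}] r3c6's peers cover all but 9 ⇒ r3c6=9.
Step 36. [r6c1∈{2}] r6c1 has the single candidate 2 ⇒ r6c1=2.
Step 37. [r8c7∈{7}] nothing but 7 survives at r8c7 ⇒ r8c7=7.

Answer: 5 2 7 6 8 1 4 3 9 / 6 9 8 7 4 3 5 2 1 / 3 1 4 5 2 9 6 8 7 / 8 3 9 1 6 5 2 7 4 / 7 5 1 4 9 2 3 6 8 / 2 4 6 8 3 7 1 9 5 / 4 7 2 3 1 8 9 5 6 / 1 8 3 9 5 6 7 4 2 / 9 6 5 2 7 4 8 1 3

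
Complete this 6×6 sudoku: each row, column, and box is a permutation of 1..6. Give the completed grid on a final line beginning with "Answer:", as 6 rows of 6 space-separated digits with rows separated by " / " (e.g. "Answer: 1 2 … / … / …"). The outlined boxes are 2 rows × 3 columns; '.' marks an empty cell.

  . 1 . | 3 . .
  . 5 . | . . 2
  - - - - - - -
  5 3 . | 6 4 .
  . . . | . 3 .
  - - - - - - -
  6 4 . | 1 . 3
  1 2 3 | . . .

Step 1. [r3c3∈{1,2}] row 3 places 2 nowhere but r3c3 ⇒ r3c3=2.
Step 2. [r2c4∈{4}] r2c4 has the single candidate 4 ⇒ r2c4=4.
Step 3. [r6c4∈{5}] r6c4's peers cover all but 5. So r6c4=5.
Step 4. [r6c5∈{6}] r6c5's peers cover all but 6. So r6c5=6.
Step 5. [r4c3∈{1,4,6}] across col 3, 1 lands solely at r4c3. So r4c3=1.
Step 6. [r1c6∈{5,6}] r1c6 is the only open cell in col 6 admitting 6 ⇒ r1c6=6.
Step 7. [r1c1∈{2,4}] 2 has one home in row 1: r1c1 ⇒ r1c1=2.
Step 8. [r4c4∈{2}] only 2 remains possible at r4c4 ⇒ r4c4=2.
Step 9. [r1c3∈{4}] r1c3 has the single candidate 4 ⇒ r1c3=4.
Step 10. [r5c3∈{5}] nothing but 5 survives at r5c3. So r5c3=5.
Step 11. [r2c3∈{6}] only 6 remains possible at r2c3 ⇒ r2c3=6.
Step 12. [r2c1∈{3}] r2c1's peers cover all but 3. So r2c1=3.
Step 13. [r4c6∈{5}] nothing but 5 survives at r4c6. So r4c6=5.
Step 14. [r2c5∈{1}] only 1 remains possible at r2c5 ⇒ r2c5=1.
Step 15. [r3c6∈{1}] r3c6 has the single candidate 1, so r3c6=1.
Step 16. [r4c2∈{6}] nothing but 6 survives at r4c2 ⇒ r4c2=6.
Step 17. [r5c5∈{2}] nothing but 2 survives at r5c5 ⇒ r5c5=2.
Step 18. [r6c6∈{4}] r6c6 is down to just 4, so r6c6=4.
Step 19. [r4c1∈{4}] r4c1's peers cover all but 4. So r4c1=4.
Step 20. [r1c5∈{5}] r1c5's peers cover all but 5. So r1c5=5.

Answer: 2 1 4 3 5 6 / 3 5 6 4 1 2 / 5 3 2 6 4 1 / 4 6 1 2 3 5 / 6 4 5 1 2 3 / 1 2 3 5 6 4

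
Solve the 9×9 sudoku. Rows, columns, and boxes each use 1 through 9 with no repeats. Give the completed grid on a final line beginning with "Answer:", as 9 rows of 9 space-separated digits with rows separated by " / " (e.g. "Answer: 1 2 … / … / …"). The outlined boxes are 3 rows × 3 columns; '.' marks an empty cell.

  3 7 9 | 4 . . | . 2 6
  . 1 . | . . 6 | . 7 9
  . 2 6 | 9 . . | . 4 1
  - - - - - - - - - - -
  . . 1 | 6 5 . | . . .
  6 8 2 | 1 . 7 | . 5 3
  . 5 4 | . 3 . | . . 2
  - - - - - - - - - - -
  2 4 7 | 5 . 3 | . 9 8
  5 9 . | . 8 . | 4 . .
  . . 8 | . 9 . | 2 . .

Step 1. [r8c8∈{1,3,6}] in row 8, 6 fits only at r8c8. So r8c8=6.
Step 2. [r6c4∈{8}] r6c4's peers cover all but 8 ⇒ r6c4=8.
Step 3. [r8c6∈{1,2}] 1 has one home in row 8: r8c6 ⇒ r8c6=1.
Step 4. [r8c9∈{7}] only 7 remains possible at r8c9. So r8c9=7.
Step 5. [r3c1∈{8}] r3c1 is down to just 8. So r3c1=8.
Step 6. [r2c7∈{3,5,8}] across row 2, 8 lands solely at r2c7 ⇒ r2c7=8.
Step 7. [r6c6∈{9}] only 9 remains possible at r6c6, so r6c6=9.
Step 8. [r3c6∈{5}] r3c6 is down to just 5 ⇒ r3c6=5.
Step 9. [r4c1∈{7,9}] col 1 places 9 nowhere but r4c1, so r4c1=9.
Step 10. [r7c7∈{1}] only 1 remains possible at r7c7 ⇒ r7c7=1.
Step 11. [r4c9∈{4}] nothing but 4 survives at r4c9, so r4c9=4.
Step 12. [r4c2∈{3}] r4c2's peers cover all but 3, so r4c2=3.
Step 13. [r2c5∈{2}] r2c5 has the single candidate 2 ⇒ r2c5=2.
Step 14. [r4c7∈{7}] r4c7 is down to just 7, so r4c7=7.
Step 15. [r1c7∈{5}] nothing but 5 survives at r1c7. So r1c7=5.
Step 16. [r9c1∈{1}] r9c1's peers cover all but 1, so r9c1=1.
Step 17. [r9c9∈{5}] nothing but 5 survives at r9c9, so r9c9=5.
Step 18. [r6c7∈{6}] r6c7 is down to just 6 ⇒ r6c7=6.
Step 19. [r9c2∈{6}] nothing but 6 survives at r9c2 ⇒ r9c2=6.
Step 20. [r2c3∈{5}] r2c3 has the single candidate 5. So r2c3=5.
Step 21. [r1c6∈{8}] only 8 remains possible at r1c6 ⇒ r1c6=8.
Step 22. [r6c1∈{7}] r6c1's peers cover all but 7, so r6c1=7.
Step 23. [r6c8∈{1}] r6c8's peers cover all but 1, so r6c8=1.
Step 24. [r9c6∈{4}] nothing but 4 survives at r9c6 ⇒ r9c6=4.
Step 25. [r8c4∈{2}] only 2 remains possible at r8c4. So r8c4=2.
Step 26. [r9c4∈{7}] r9c4 is down to just 7 ⇒ r9c4=7.
Step 27. [r5c5∈{4}] r5c5's peers cover all but 4. So r5c5=4.
Step 28. [r2c1∈{4}] nothing but 4 survives at r2c1 ⇒ r2c1=4.
Step 29. [r8c3∈{3}] r8c3's peers cover all but 3, so r8c3=3.
Step 30. [r3c5∈{7}] r3c5's peers cover all but 7. So r3c5=7.
Step 31. [r2c4∈{3}] nothing but 3 survives at r2c4, so r2c4=3.
Step 32. [r7c5∈{6}] only 6 remains possible at r7c5, so r7c5=6.
Step 33. [r4c8∈{8}] nothing but 8 survives at r4c8. So r4c8=8.
Step 34. [r1c5∈{1}] r1c5 has the single candidate 1, so r1c5=1.
Step 35. [r4c6∈{2}] r4c6 is down to just 2 ⇒ r4c6=2.
Step 36. [r5c7∈{9}] only 9 remains possible at r5c7 ⇒ r5c7=9.
Step 37. [r9c8∈{3}] nothing but 3 survives at r9c8 ⇒ r9c8=3.
Step 38. [r3c7∈{3}] only 3 remains possible at r3c7 ⇒ r3c7=3.

Answer: 3 7 9 4 1 8 5 2 6 / 4 1 5 3 2 6 8 7 9 / 8 2 6 9 7 5 3 4 1 / 9 3 1 6 5 2 7 8 4 / 6 8 2 1 4 7 9 5 3 / 7 5 4 8 3 9 6 1 2 / 2 4 7 5 6 3 1 9 8 / 5 9 3 2 8 1 4 6 7 / 1 6 8 7 9 4 2 3 5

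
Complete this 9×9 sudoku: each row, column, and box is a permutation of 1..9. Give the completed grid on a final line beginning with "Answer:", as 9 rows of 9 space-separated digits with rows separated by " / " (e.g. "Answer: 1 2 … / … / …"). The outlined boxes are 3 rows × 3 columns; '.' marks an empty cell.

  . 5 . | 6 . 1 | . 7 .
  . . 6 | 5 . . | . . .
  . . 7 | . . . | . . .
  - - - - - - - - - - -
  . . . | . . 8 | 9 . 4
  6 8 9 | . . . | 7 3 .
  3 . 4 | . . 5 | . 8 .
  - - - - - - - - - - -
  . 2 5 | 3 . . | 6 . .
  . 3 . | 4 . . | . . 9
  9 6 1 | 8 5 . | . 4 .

Step 1. [r1c5∈{2,3,4,8,9}] in row 1, 9 fits only at r1c5 ⇒ r1c5=9.
Step 2. [r3c4∈{2}] nothing but 2 survives at r3c4 ⇒ r3c4=2.
Step 3. [r7c8∈{1}] r7c8 has the single candidate 1 ⇒ r7c8=1.
Step 4. [r7c5∈{7}] only 7 remains possible at r7c5, so r7c5=7.
Step 5. [r5c4∈{1}] r5c4 has the single candidate 1 ⇒ r5c4=1.
Step 6. [r7c9∈{8}] r7c9 is down to just 8 ⇒ r7c9=8.
Step 7. [r9c6∈{2}] r9c6's peers cover all but 2, so r9c6=2.
Step 8. [r4c5∈{2,3,6}] 3 has one home in row 4: r4c5 ⇒ r4c5=3.
Step 9. [r4c8∈{2,5,6}] row 4 places 6 nowhere but r4c8. So r4c8=6.
Step 10. [r9c7∈{3}] only 3 remains possible at r9c7. So r9c7=3.
Step 11. [r7c1∈{4}] nothing but 4 survives at r7c1, so r7c1=4.
Step 12. [r1c7∈{2,4,8}] 4 has one home in row 1: r1c7 ⇒ r1c7=4.
Step 13. [r1c3∈{2,3,8}] 3 has one home in col 3: r1c3 ⇒ r1c3=3.
Step 14. [r1c9∈{2}] only 2 remains possible at r1c9 ⇒ r1c9=2.
Step 15. [r6c9∈{1}] only 1 remains possible at r6c9 ⇒ r6c9=1.
Step 16. [r6c2∈{7}] only 7 remains possible at r6c2, so r6c2=7.
Step 17. [r5c6∈{4}] r5c6's peers cover all but 4 ⇒ r5c6=4.
Step 18. [r4c2∈{1}] r4c2's peers cover all but 1. So r4c2=1.
Step 19. [r2c1∈{1,2,8}] 2 has one home in row 2: r2c1, so r2c1=2.
Step 20. [r3c9∈{3,5,6}] in row 3, 6 fits only at r3c9. So r3c9=6.
Step 21. [r3c1∈{1,8}] col 1 places 1 nowhere but r3c1 ⇒ r3c1=1.
Step 22. [r2c8∈{9}] r2c8 has the single candidate 9, so r2c8=9.
Step 23. [r6c5∈{2,6}] r6c5 is the only open cell in row 6 admitting 6, so r6c5=6.
Step 24. [r8c8∈{2,5}] across col 8, 2 lands solely at r8c8. So r8c8=2.
Step 25. [r2c2∈{4}] r2c2 is down to just 4 ⇒ r2c2=4.
Step 26. [r2c5∈{8}] r2c5 is down to just 8. So r2c5=8.
Step 27. [r8c3∈{8}] only 8 remains possible at r8c3. So r8c3=8.
Step 28. [r3c7∈{5,8}] r3c7 is the only open cell in row 3 admitting 8, so r3c7=8.
Step 29. [r2c9∈{3}] r2c9's peers cover all but 3, so r2c9=3.
Step 30. [r7c6∈{9}] r7c6 has the single candidate 9. So r7c6=9.
Step 31. [r6c7∈{2}] only 2 remains possible at r6c7. So r6c7=2.
Step 32. [r2c6∈{7}] nothing but 7 survives at r2c6, so r2c6=7.
Step 33. [r4c1∈{5}] r4c1 has the single candidate 5. So r4c1=5.
Step 34. [r4c4∈{7}] r4c4 is down to just 7 ⇒ r4c4=7.
Step 35. [r6c4∈{9}] r6c4's peers cover all but 9 ⇒ r6c4=9.
Step 36. [r3c6∈{3}] r3c6 has the single candidate 3 ⇒ r3c6=3.
Step 37. [r5c9∈{5}] r5c9 is down to just 5 ⇒ r5c9=5.
Step 38. [r9c9∈{7}] only 7 remains possible at r9c9, so r9c9=7.
Step 39. [r3c2∈{9}] r3c2 has the single candidate 9, so r3c2=9.
Step 40. [r1c1∈{8}] nothing but 8 survives at r1c1, so r1c1=8.
Step 41. [r3c8∈{5}] nothing but 5 survives at r3c8, so r3c8=5.
Step 42. [r8c1∈{7}] r8c1 is down to just 7 ⇒ r8c1=7.
Step 43. [r4c3∈{2}] nothing but 2 survives at r4c3. So r4c3=2.
Step 44. [r2c7∈{1}] r2c7 has the single candidate 1, so r2c7=1.
Step 45. [r8c5∈{1}] r8c5's peers cover all but 1. So r8c5=1.
Step 46. [r8c7∈{5}] nothing but 5 survives at r8c7. So r8c7=5.
Step 47. [r3c5∈{4}] r3c5 is down to just 4 ⇒ r3c5=4.
Step 48. [r5c5∈{2}] r5c5's peers cover all but 2 ⇒ r5c5=2.
Step 49. [r8c6∈{6}] r8c6 has the single candidate 6, so r8c6=6.

Answer: 8 5 3 6 9 1 4 7 2 / 2 4 6 5 8 7 1 9 3 / 1 9 7 2 4 3 8 5 6 / 5 1 2 7 3 8 9 6 4 / 6 8 9 1 2 4 7 3 5 / 3 7 4 9 6 5 2 8 1 / 4 2 5 3 7 9 6 1 8 / 7 3 8 4 1 6 5 2 9 / 9 6 1 8 5 2 3 4 7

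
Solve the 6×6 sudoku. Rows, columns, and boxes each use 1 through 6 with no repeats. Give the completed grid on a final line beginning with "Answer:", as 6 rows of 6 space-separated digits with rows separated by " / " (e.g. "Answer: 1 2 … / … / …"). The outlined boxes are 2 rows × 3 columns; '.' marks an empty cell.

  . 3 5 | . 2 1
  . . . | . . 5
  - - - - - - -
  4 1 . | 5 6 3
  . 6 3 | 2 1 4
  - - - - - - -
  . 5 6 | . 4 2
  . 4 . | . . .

Step 1. [r2c3∈{1,2,4}] r2c3 is the only open cell in col 3 admitting 4. So r2c3=4.
Step 2. [r2c1∈{1,2,6}] 1 has one home in row 2: r2c1. So r2c1=1.
Step 3. [r2c4∈{3,6}] 6 has one home in row 2: r2c4. So r2c4=6.
Step 4. [r5c4∈{1,3}] 1 has one home in row 5: r5c4, so r5c4=1.
Step 5. [r6c4∈{3}] r6c4's peers cover all but 3. So r6c4=3.
Step 6. [r6c1∈{2}] nothing but 2 survives at r6c1. So r6c1=2.
Step 7. [r6c3∈{1}] nothing but 1 survives at r6c3 ⇒ r6c3=1.
Step 8. [r1c4∈{4}] only 4 remains possible at r1c4 ⇒ r1c4=4.
Step 9. [r2c5∈{3}] only 3 remains possible at r2c5 ⇒ r2c5=3.
Step 10. [r1c1∈{6}] r1c1 has the single candidate 6. So r1c1=6.
Step 11. [r3c3∈{2}] r3c3 is down to just 2. So r3c3=2.
Step 12. [r5c1∈{3}] only 3 remains possible at r5c1 ⇒ r5c1=3.
Step 13. [r4c1∈{5}] r4c1 is down to just 5, so r4c1=5.
Step 14. [r6c6∈{6}] r6c6's peers cover all but 6 ⇒ r6c6=6.
Step 15. [r2c2∈{2}] r2c2's peers cover all but 2 ⇒ r2c2=2.
Step 16. [r6c5∈{5}] r6c5's peers cover all but 5. So r6c5=5.

Answer: 6 3 5 4 2 1 / 1 2 4 6 3 5 / 4 1 2 5 6 3 / 5 6 3 2 1 4 / 3 5 6 1 4 2 / 2 4 1 3 5 6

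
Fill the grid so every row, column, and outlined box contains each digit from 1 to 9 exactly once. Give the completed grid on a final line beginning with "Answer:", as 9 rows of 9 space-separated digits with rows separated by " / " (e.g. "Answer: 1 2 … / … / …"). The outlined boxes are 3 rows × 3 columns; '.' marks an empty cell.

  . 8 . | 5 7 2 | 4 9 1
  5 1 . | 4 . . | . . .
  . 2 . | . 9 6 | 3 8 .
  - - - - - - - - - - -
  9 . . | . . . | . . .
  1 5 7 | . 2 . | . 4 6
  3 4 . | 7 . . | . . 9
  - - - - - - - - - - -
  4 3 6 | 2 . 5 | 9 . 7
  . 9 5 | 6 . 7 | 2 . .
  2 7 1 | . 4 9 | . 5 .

Step 1. [r5c7∈{8}] r5c7 is down to just 8, so r5c7=8.
Step 2. [r7c5∈{1,8}] r7c5 is the only open cell in row 7 admitting 8, so r7c5=8.
Step 3. [r5c6∈{3}] only 3 remains possible at r5c6, so r5c6=3.
Step 4. [r8c5∈{1,3}] r8c5 is the only open cell in box 8 admitting 1 ⇒ r8c5=1.
Step 5. [r4c4∈{1,8}] r4c4 is the only open cell in col 4 admitting 8, so r4c4=8.
Step 6. [r2c8∈{2,6,7}] col 8 places 6 nowhere but r2c8 ⇒ r2c8=6.
Step 7. [r4c8∈{1,2,3,7}] r4c8 is the only open cell in col 8 admitting 7, so r4c8=7.
Step 8. [r4c9∈{2,3,5}] row 4 places 3 nowhere but r4c9, so r4c9=3.
Step 9. [r6c6∈{1}] r6c6 is down to just 1 ⇒ r6c6=1.
Step 10. [r6c7∈{5}] r6c7 is down to just 5, so r6c7=5.
Step 11. [r8c9∈{4,8}] 4 has one home in row 8: r8c9 ⇒ r8c9=4.
Step 12. [r2c5∈{3}] r2c5's peers cover all but 3. So r2c5=3.
Step 13. [r6c5∈{6}] only 6 remains possible at r6c5, so r6c5=6.
Step 14. [r6c3∈{2,8}] across row 6, 8 lands solely at r6c3 ⇒ r6c3=8.
Step 15. [r9c9∈{8}] r9c9's peers cover all but 8 ⇒ r9c9=8.
Step 16. [r2c6∈{8}] r2c6 has the single candidate 8. So r2c6=8.
Step 17. [r2c9∈{2}] r2c9 has the single candidate 2. So r2c9=2.
Step 18. [r4c3∈{2}] nothing but 2 survives at r4c3, so r4c3=2.
Step 19. [r2c7∈{7}] r2c7 is down to just 7. So r2c7=7.
Step 20. [r3c1∈{7}] r3c1 is down to just 7. So r3c1=7.
Step 21. [r4c2∈{6}] nothing but 6 survives at r4c2. So r4c2=6.
Step 22. [r9c4∈{3}] only 3 remains possible at r9c4, so r9c4=3.
Step 23. [r6c8∈{2}] nothing but 2 survives at r6c8. So r6c8=2.
Step 24. [r8c8∈{3}] nothing but 3 survives at r8c8, so r8c8=3.
Step 25. [r4c5∈{5}] r4c5 has the single candidate 5, so r4c5=5.
Step 26. [r4c6∈{4}] r4c6 is down to just 4, so r4c6=4.
Step 27. [r3c3∈{4}] r3c3's peers cover all but 4 ⇒ r3c3=4.
Step 28. [r3c4∈{1}] r3c4's peers cover all but 1 ⇒ r3c4=1.
Step 29. [r3c9∈{5}] only 5 remains possible at r3c9. So r3c9=5.
Step 30. [r1c3∈{3}] r1c3 has the single candidate 3 ⇒ r1c3=3.
Step 31. [r5c4∈{9}] r5c4 has the single candidate 9. So r5c4=9.
Step 32. [r4c7∈{1}] r4c7's peers cover all but 1 ⇒ r4c7=1.
Step 33. [r1c1∈{6}] r1c1 has the single candidate 6. So r1c1=6.
Step 34. [r9c7∈{6}] only 6 remains possible at r9c7 ⇒ r9c7=6.
Step 35. [r8c1∈{8}] nothing but 8 survives at r8c1. So r8c1=8.
Step 36. [r7c8∈{1}] r7c8's peers cover all but 1, so r7c8=1.
Step 37. [r2c3∈{9}] r2c3's peers cover all but 9 ⇒ r2c3=9.

Answer: 6 8 3 5 7 2 4 9 1 / 5 1 9 4 3 8 7 6 2 / 7 2 4 1 9 6 3 8 5 / 9 6 2 8 5 4 1 7 3 / 1 5 7 9 2 3 8 4 6 / 3 4 8 7 6 1 5 2 9 / 4 3 6 2 8 5 9 1 7 / 8 9 5 6 1 7 2 3 4 / 2 7 1 3 4 9 6 5 8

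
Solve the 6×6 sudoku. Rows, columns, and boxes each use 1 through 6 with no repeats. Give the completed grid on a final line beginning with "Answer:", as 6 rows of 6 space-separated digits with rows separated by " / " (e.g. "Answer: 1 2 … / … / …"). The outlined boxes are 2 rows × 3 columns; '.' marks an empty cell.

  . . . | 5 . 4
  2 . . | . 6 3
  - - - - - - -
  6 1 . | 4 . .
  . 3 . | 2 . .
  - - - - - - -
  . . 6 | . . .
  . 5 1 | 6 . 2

Step 1. [r4c1∈{4,5}] across col 1, 5 lands solely at r4c1 ⇒ r4c1=5.
Step 2. [r5c4∈{1,3}] r5c4 is the only open cell in col 4 admitting 3, so r5c4=3.
Step 3. [r5c1∈{4}] only 4 remains possible at r5c1. So r5c1=4.
Step 4. [r4c5∈{1}] r4c5 is down to just 1, so r4c5=1.
Step 5. [r5c5∈{5}] r5c5's peers cover all but 5, so r5c5=5.
Step 6. [r6c1∈{3}] r6c1 has the single candidate 3, so r6c1=3.
Step 7. [r2c3∈{4,5}] across row 2, 5 lands solely at r2c3 ⇒ r2c3=5.
Step 8. [r6c5∈{4}] nothing but 4 survives at r6c5. So r6c5=4.
Step 9. [r4c3∈{4}] r4c3's peers cover all but 4, so r4c3=4.
Step 10. [r1c1∈{1}] nothing but 1 survives at r1c1, so r1c1=1.
Step 11. [r3c3∈{2}] nothing but 2 survives at r3c3 ⇒ r3c3=2.
Step 12. [r4c6∈{6}] r4c6's peers cover all but 6, so r4c6=6.
Step 13. [r2c2∈{4}] nothing but 4 survives at r2c2. So r2c2=4.
Step 14. [r5c6∈{1}] r5c6 is down to just 1, so r5c6=1.
Step 15. [r5c2∈{2}] r5c2's peers cover all but 2, so r5c2=2.
Step 16. [r3c6∈{5}] nothing but 5 survives at r3c6, so r3c6=5.
Step 17. [r1c2∈{6}] r1c2's peers cover all but 6, so r1c2=6.
Step 18. [r1c3∈{3}] nothing but 3 survives at r1c3, so r1c3=3.
Step 19. [r1c5∈{2}] r1c5's peers cover all but 2, so r1c5=2.
Step 20. [r3c5∈{3}] nothing but 3 survives at r3c5. So r3c5=3.
Step 21. [r2c4∈{1}] r2c4 has the single candidate 1. So r2c4=1.

Answer: 1 6 3 5 2 4 / 2 4 5 1 6 3 / 6 1 2 4 3 5 / 5 3 4 2 1 6 / 4 2 6 3 5 1 / 3 5 1 6 4 2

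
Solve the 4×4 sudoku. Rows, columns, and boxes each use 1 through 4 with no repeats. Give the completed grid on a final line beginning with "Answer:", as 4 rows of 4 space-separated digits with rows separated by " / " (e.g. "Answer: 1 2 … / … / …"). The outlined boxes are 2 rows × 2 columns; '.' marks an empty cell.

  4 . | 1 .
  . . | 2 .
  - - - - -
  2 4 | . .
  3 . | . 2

Step 1. [r1c4∈{3}] r1c4 is down to just 3, so r1c4=3.
Step 2. [r4c2∈{1}] only 1 remains possible at r4c2, so r4c2=1.
Step 3. [r2c2∈{3}] only 3 remains possible at r2c2 ⇒ r2c2=3.
Step 4. [r2c4∈{4}] only 4 remains possible at r2c4 ⇒ r2c4=4.
Step 5. [r3c3∈{3}] r3c3 has the single candidate 3, so r3c3=3.
Step 6. [r1c2∈{2}] r1c2 is down to just 2 ⇒ r1c2=2.
Step 7. [r4c3∈{4}] nothing but 4 survives at r4c3 ⇒ r4c3=4.
Step 8. [r3c4∈{1}] r3c4's peers cover all but 1 ⇒ r3c4=1.
Step 9. [r2c1∈{1}] nothing but 1 survives at r2c1 ⇒ r2c1=1.

Answer: 4 2 1 3 / 1 3 2 4 / 2 4 3 1 / 3 1 4 2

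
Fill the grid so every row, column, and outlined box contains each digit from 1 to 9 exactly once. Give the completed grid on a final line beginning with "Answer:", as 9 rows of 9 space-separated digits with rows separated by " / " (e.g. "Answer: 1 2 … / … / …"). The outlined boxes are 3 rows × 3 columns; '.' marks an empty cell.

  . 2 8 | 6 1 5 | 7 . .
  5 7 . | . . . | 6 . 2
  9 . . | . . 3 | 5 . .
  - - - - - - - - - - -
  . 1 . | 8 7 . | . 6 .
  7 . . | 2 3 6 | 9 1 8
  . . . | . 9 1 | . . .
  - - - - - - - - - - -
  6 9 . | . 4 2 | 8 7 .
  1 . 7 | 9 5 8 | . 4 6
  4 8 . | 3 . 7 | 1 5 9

Step 1. [r7c9∈{3}] r7c9 has the single candidate 3. So r7c9=3.
Step 2. [r4c6∈{4}] nothing but 4 survives at r4c6. So r4c6=4.
Step 3. [r6c8∈{2,3}] r6c8 is the only open cell in col 8 admitting 2. So r6c8=2.
Step 4. [r6c7∈{3,4}] across col 7, 4 lands solely at r6c7 ⇒ r6c7=4.
Step 5. [r1c1∈{3}] r1c1 is down to just 3, so r1c1=3.
Step 6. [r4c3∈{2,3,5,9}] across row 4, 9 lands solely at r4c3. So r4c3=9.
Step 7. [r6c3∈{3,5,6}] 3 has one home in col 3: r6c3, so r6c3=3.
Step 8. [r3c3∈{1,4,6}] r3c3 is the only open cell in col 3 admitting 6. So r3c3=6.
Step 9. [r3c2∈{4}] nothing but 4 survives at r3c2. So r3c2=4.
Step 10. [r2c8∈{3,8,9}] in row 2, 3 fits only at r2c8 ⇒ r2c8=3.
Step 11. [r6c4∈{5}] r6c4's peers cover all but 5 ⇒ r6c4=5.
Step 12. [r2c5∈{8}] r2c5 is down to just 8 ⇒ r2c5=8.
Step 13. [r5c3∈{4,5}] 4 has one home in row 5: r5c3. So r5c3=4.
Step 14. [r7c4∈{1}] r7c4 has the single candidate 1, so r7c4=1.
Step 15. [r2c3∈{1}] r2c3 is down to just 1 ⇒ r2c3=1.
Step 16. [r8c7∈{2}] only 2 remains possible at r8c7, so r8c7=2.
Step 17. [r2c4∈{4}] r2c4's peers cover all but 4. So r2c4=4.
Step 18. [r6c9∈{7}] r6c9 has the single candidate 7 ⇒ r6c9=7.
Step 19. [r9c5∈{6}] r9c5 is down to just 6, so r9c5=6.
Step 20. [r4c1∈{2}] r4c1 has the single candidate 2 ⇒ r4c1=2.
Step 21. [r4c9∈{5}] r4c9's peers cover all but 5 ⇒ r4c9=5.
Step 22. [r3c8∈{8}] r3c8's peers cover all but 8 ⇒ r3c8=8.
Step 23. [r3c4∈{7}] r3c4's peers cover all but 7 ⇒ r3c4=7.
Step 24. [r7c3∈{5}] r7c3 has the single candidate 5, so r7c3=5.
Step 25. [r5c2∈{5}] r5c2's peers cover all but 5. So r5c2=5.
Step 26. [r3c9∈{1}] nothing but 1 survives at r3c9 ⇒ r3c9=1.
Step 27. [r6c2∈{6}] r6c2 has the single candidate 6 ⇒ r6c2=6.
Step 28. [r6c1∈{8}] only 8 remains possible at r6c1. So r6c1=8.
Step 29. [r2c6∈{9}] only 9 remains possible at r2c6. So r2c6=9.
Step 30. [r8c2∈{3}] nothing but 3 survives at r8c2 ⇒ r8c2=3.
Step 31. [r9c3∈{2}] r9c3 is down to just 2, so r9c3=2.
Step 32. [r1c8∈{9}] r1c8 has the single candidate 9, so r1c8=9.
Step 33. [r3c5∈{2}] r3c5's peers cover all but 2 ⇒ r3c5=2.
Step 34. [r1c9∈{4}] r1c9's peers cover all but 4, so r1c9=4.
Step 35. [r4c7∈{3}] r4c7's peers cover all but 3 ⇒ r4c7=3.

Answer: 3 2 8 6 1 5 7 9 4 / 5 7 1 4 8 9 6 3 2 / 9 4 6 7 2 3 5 8 1 / 2 1 9 8 7 4 3 6 5 / 7 5 4 2 3 6 9 1 8 / 8 6 3 5 9 1 4 2 7 / 6 9 5 1 4 2 8 7 3 / 1 3 7 9 5 8 2 4 6 / 4 8 2 3 6 7 1 5 9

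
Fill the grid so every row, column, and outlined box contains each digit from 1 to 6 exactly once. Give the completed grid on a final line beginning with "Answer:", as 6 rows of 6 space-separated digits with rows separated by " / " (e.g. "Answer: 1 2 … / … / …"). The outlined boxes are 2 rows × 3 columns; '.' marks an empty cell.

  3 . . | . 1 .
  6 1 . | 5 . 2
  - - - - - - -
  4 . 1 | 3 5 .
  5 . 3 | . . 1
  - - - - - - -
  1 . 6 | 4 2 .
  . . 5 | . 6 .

Step 1. [r3c2∈{2,6}] r3c2 is the only open cell in row 3 admitting 2 ⇒ r3c2=2.
Step 2. [r1c6∈{4,6}] in col 6, 4 fits only at r1c6. So r1c6=4.
Step 3. [r6c6∈{3}] r6c6 has the single candidate 3 ⇒ r6c6=3.
Step 4. [r4c4∈{2,6}] r4c4 is the only open cell in row 4 admitting 2. So r4c4=2.
Step 5. [r6c2∈{4}] r6c2 has the single candidate 4 ⇒ r6c2=4.
Step 6. [r6c4∈{1}] only 1 remains possible at r6c4. So r6c4=1.
Step 7. [r4c5∈{4}] nothing but 4 survives at r4c5, so r4c5=4.
Step 8. [r1c3∈{2}] r1c3's peers cover all but 2 ⇒ r1c3=2.
Step 9. [r2c3∈{4}] r2c3 is down to just 4, so r2c3=4.
Step 10. [r1c2∈{5}] nothing but 5 survives at r1c2. So r1c2=5.
Step 11. [r5c2∈{3}] r5c2's peers cover all but 3, so r5c2=3.
Step 12. [r6c1∈{2}] r6c1 is down to just 2. So r6c1=2.
Step 13. [r4c2∈{6}] r4c2 is down to just 6. So r4c2=6.
Step 14. [r2c5∈{3}] only 3 remains possible at r2c5, so r2c5=3.
Step 15. [r1c4∈{6}] nothing but 6 survives at r1c4, so r1c4=6.
Step 16. [r5c6∈{5}] r5c6 has the single candidate 5, so r5c6=5.
Step 17. [r3c6∈{6}] nothing but 6 survives at r3c6, so r3c6=6.

Answer: 3 5 2 6 1 4 / 6 1 4 5 3 2 / 4 2 1 3 5 6 / 5 6 3 2 4 1 / 1 3 6 4 2 5 / 2 4 5 1 6 3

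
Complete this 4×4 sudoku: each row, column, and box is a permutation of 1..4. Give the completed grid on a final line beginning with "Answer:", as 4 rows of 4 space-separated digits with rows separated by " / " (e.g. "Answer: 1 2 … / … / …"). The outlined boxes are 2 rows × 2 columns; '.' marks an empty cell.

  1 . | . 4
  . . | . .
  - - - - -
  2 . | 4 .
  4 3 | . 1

Step 1. [r2c4∈{2,3}] r2c4 is the only open cell in col 4 admitting 2. So r2c4=2.
Step 2. [r2c1∈{3}] r2c1 has the single candidate 3. So r2c1=3.
Step 3. [r1c3∈{3}] r1c3's peers cover all but 3 ⇒ r1c3=3.
Step 4. [r3c4∈{3}] only 3 remains possible at r3c4. So r3c4=3.
Step 5. [r3c2∈{1}] r3c2 has the single candidate 1 ⇒ r3c2=1.
Step 6. [r2c3∈{1}] r2c3 is down to just 1. So r2c3=1.
Step 7. [r2c2∈{4}] r2c2 is down to just 4 ⇒ r2c2=4.
Step 8. [r4c3∈{2}] r4c3 has the single candidate 2 ⇒ r4c3=2.
Step 9. [r1c2∈{2}] nothing but 2 survives at r1c2, so r1c2=2.

Answer: 1 2 3 4 / 3 4 1 2 / 2 1 4 3 / 4 3 2 1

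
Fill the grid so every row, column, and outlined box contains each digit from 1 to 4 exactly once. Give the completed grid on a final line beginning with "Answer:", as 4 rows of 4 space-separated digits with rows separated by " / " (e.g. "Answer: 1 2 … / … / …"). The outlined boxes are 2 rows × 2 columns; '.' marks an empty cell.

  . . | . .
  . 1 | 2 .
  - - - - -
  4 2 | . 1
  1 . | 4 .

Step 1. [r2c1∈{3}] r2c1 is down to just 3 ⇒ r2c1=3.
Step 2. [r3c3∈{3}] r3c3's peers cover all but 3. So r3c3=3.
Step 3. [r1c2∈{4}] r1c2 has the single candidate 4. So r1c2=4.
Step 4. [r1c1∈{2}] r1c1 has the single candidate 2 ⇒ r1c1=2.
Step 5. [r4c4∈{2}] r4c4 has the single candidate 2 ⇒ r4c4=2.
Step 6. [r4c2∈{3}] r4c2 has the single candidate 3. So r4c2=3.
Step 7. [r1c3∈{1}] r1c3's peers cover all but 1 ⇒ r1c3=1.
Step 8. [r1c4∈{3}] r1c4 has the single candidate 3, so r1c4=3.
Step 9. [r2c4∈{4}] r2c4's peers cover all but 4. So r2c4=4.

Answer: 2 4 1 3 / 3 1 2 4 / 4 2 3 1 / 1 3 4 2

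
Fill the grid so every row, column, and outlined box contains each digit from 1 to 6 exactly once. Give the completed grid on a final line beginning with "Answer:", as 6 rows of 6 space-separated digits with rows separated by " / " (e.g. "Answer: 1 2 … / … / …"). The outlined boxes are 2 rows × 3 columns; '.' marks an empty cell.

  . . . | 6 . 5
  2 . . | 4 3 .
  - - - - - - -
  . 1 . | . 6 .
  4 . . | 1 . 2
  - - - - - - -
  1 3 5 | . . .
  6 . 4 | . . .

Step 1. [r4c3∈{3,6}] in row 4, 3 fits only at r4c3 ⇒ r4c3=3.
Step 2. [r4c5∈{5}] r4c5's peers cover all but 5 ⇒ r4c5=5.
Step 3. [r2c6∈{1}] r2c6 has the single candidate 1. So r2c6=1.
Step 4. [r5c4∈{2}] only 2 remains possible at r5c4, so r5c4=2.
Step 5. [r3c6∈{3,4}] r3c6 is the only open cell in row 3 admitting 4, so r3c6=4.
Step 6. [r2c3∈{6}] r2c3 has the single candidate 6. So r2c3=6.
Step 7. [r6c4∈{3,5}] in row 6, 5 fits only at r6c4 ⇒ r6c4=5.
Step 8. [r1c2∈{4}] r1c2 is down to just 4, so r1c2=4.
Step 9. [r6c5∈{1}] r6c5 has the single candidate 1, so r6c5=1.
Step 10. [r4c2∈{6}] r4c2 has the single candidate 6 ⇒ r4c2=6.
Step 11. [r3c4∈{3}] nothing but 3 survives at r3c4. So r3c4=3.
Step 12. [r1c1∈{3}] r1c1 has the single candidate 3 ⇒ r1c1=3.
Step 13. [r3c3∈{2}] r3c3's peers cover all but 2 ⇒ r3c3=2.
Step 14. [r5c6∈{6}] r5c6 is down to just 6, so r5c6=6.
Step 15. [r5c5∈{4}] nothing but 4 survives at r5c5. So r5c5=4.
Step 16. [r3c1∈{5}] only 5 remains possible at r3c1 ⇒ r3c1=5.
Step 17. [r6c2∈{2}] only 2 remains possible at r6c2 ⇒ r6c2=2.
Step 18. [r1c3∈{1}] only 1 remains possible at r1c3 ⇒ r1c3=1.
Step 19. [r6c6∈{3}] nothing but 3 survives at r6c6. So r6c6=3.
Step 20. [r1c5∈{2}] only 2 remains possible at r1c5. So r1c5=2.
Step 21. [r2c2∈{5}] only 5 remains possible at r2c2. So r2c2=5.

Answer: 3 4 1 6 2 5 / 2 5 6 4 3 1 / 5 1 2 3 6 4 / 4 6 3 1 5 2 / 1 3 5 2 4 6 / 6 2 4 5 1 3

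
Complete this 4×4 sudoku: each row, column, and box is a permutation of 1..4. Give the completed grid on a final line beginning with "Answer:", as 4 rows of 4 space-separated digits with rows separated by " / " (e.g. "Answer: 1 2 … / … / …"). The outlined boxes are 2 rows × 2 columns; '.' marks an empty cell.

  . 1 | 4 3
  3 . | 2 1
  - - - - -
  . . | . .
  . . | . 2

Step 1. [r3c2∈{2,3,4}] r3c2 is the only open cell in col 2 admitting 2 ⇒ r3c2=2.
Step 2. [r4c2∈{3,4}] across col 2, 3 lands solely at r4c2. So r4c2=3.
Step 3. [r4c3∈{1}] nothing but 1 survives at r4c3. So r4c3=1.
Step 4. [r3c4∈{4}] r3c4 has the single candidate 4, so r3c4=4.
Step 5. [r2c2∈{4}] r2c2 has the single candidate 4. So r2c2=4.
Step 6. [r3c3∈{3}] only 3 remains possible at r3c3. So r3c3=3.
Step 7. [r1c1∈{2}] r1c1 is down to just 2 ⇒ r1c1=2.
Step 8. [r3c1∈{1}] r3c1's peers cover all but 1. So r3c1=1.
Step 9. [r4c1∈{4}] only 4 remains possible at r4c1. So r4c1=4.

Answer: 2 1 4 3 / 3 4 2 1 / 1 2 3 4 / 4 3 1 2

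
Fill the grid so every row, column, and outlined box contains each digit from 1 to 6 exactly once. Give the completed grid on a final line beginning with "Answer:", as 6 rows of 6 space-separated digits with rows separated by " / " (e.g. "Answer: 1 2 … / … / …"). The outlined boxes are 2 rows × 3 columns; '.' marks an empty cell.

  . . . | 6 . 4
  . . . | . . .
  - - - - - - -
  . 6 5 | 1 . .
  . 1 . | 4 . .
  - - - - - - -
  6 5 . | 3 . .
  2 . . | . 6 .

Step 1. [r4c1∈{3}] r4c1's peers cover all but 3, so r4c1=3.
Step 2. [r2c4∈{2,5}] col 4 places 2 nowhere but r2c4, so r2c4=2.
Step 3. [r5c5∈{1,2,4}] in col 5, 4 fits only at r5c5, so r5c5=4.
Step 4. [r5c3∈{1}] only 1 remains possible at r5c3. So r5c3=1.
Step 5. [r4c3∈{2}] r4c3 is down to just 2 ⇒ r4c3=2.
Step 6. [r1c3∈{3}] only 3 remains possible at r1c3, so r1c3=3.
Step 7. [r4c5∈{5}] r4c5's peers cover all but 5 ⇒ r4c5=5.
Step 8. [r2c6∈{1,3,5}] in box 2, 5 fits only at r2c6, so r2c6=5.
Step 9. [r2c2∈{4}] r2c2's peers cover all but 4, so r2c2=4.
Step 10. [r2c1∈{1}] r2c1's peers cover all but 1. So r2c1=1.
Step 11. [r3c6∈{2,3}] in col 6, 3 fits only at r3c6 ⇒ r3c6=3.
Step 12. [r4c6∈{6}] nothing but 6 survives at r4c6 ⇒ r4c6=6.
Step 13. [r6c4∈{5}] r6c4 is down to just 5, so r6c4=5.
Step 14. [r6c2∈{3}] r6c2's peers cover all but 3 ⇒ r6c2=3.
Step 15. [r5c6∈{2}] r5c6 is down to just 2 ⇒ r5c6=2.
Step 16. [r3c5∈{2}] only 2 remains possible at r3c5, so r3c5=2.
Step 17. [r6c3∈{4}] nothing but 4 survives at r6c3 ⇒ r6c3=4.
Step 18. [r2c3∈{6}] only 6 remains possible at r2c3, so r2c3=6.
Step 19. [r6c6∈{1}] r6c6 has the single candidate 1. So r6c6=1.
Step 20. [r1c1∈{5}] r1c1 has the single candidate 5, so r1c1=5.
Step 21. [r1c5∈{1}] r1c5 is down to just 1. So r1c5=1.
Step 22. [r3c1∈{4}] r3c1 is down to just 4 ⇒ r3c1=4.
Step 23. [r2c5∈{3}] r2c5's peers cover all but 3. So r2c5=3.
Step 24. [r1c2∈{2}] r1c2's peers cover all but 2, so r1c2=2.

Answer: 5 2 3 6 1 4 / 1 4 6 2 3 5 / 4 6 5 1 2 3 / 3 1 2 4 5 6 / 6 5 1 3 4 2 / 2 3 4 5 6 1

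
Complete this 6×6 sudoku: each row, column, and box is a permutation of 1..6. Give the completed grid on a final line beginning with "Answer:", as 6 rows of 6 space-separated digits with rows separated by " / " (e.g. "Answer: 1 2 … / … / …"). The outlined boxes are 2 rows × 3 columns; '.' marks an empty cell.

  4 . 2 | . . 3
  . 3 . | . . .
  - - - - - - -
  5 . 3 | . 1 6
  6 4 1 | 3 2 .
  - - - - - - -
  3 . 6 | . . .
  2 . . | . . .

Step 1. [r2c3∈{5}] r2c3 is down to just 5 ⇒ r2c3=5.
Step 2. [r6c3∈{4}] r6c3's peers cover all but 4 ⇒ r6c3=4.
Step 3. [r1c2∈{1,6}] r1c2 is the only open cell in col 2 admitting 6, so r1c2=6.
Step 4. [r1c4∈{1,5}] in row 1, 1 fits only at r1c4 ⇒ r1c4=1.
Step 5. [r3c4∈{4}] r3c4 has the single candidate 4 ⇒ r3c4=4.
Step 6. [r6c5∈{3,5,6}] 3 has one home in row 6: r6c5, so r6c5=3.
Step 7. [r4c6∈{5}] only 5 remains possible at r4c6, so r4c6=5.
Step 8. [r6c6∈{1}] nothing but 1 survives at r6c6 ⇒ r6c6=1.
Step 9. [r6c4∈{5,6}] across row 6, 6 lands solely at r6c4 ⇒ r6c4=6.
Step 10. [r5c4∈{2,5}] 5 has one home in col 4: r5c4, so r5c4=5.
Step 11. [r5c5∈{4}] r5c5's peers cover all but 4, so r5c5=4.
Step 12. [r2c6∈{2,4}] in row 2, 4 fits only at r2c6. So r2c6=4.
Step 13. [r3c2∈{2}] r3c2's peers cover all but 2 ⇒ r3c2=2.
Step 14. [r1c5∈{5}] r1c5's peers cover all but 5 ⇒ r1c5=5.
Step 15. [r5c2∈{1}] only 1 remains possible at r5c2, so r5c2=1.
Step 16. [r5c6∈{2}] r5c6 has the single candidate 2. So r5c6=2.
Step 17. [r2c5∈{6}] r2c5's peers cover all but 6. So r2c5=6.
Step 18. [r2c4∈{2}] r2c4 has the single candidate 2 ⇒ r2c4=2.
Step 19. [r2c1∈{1}] r2c1 has the single candidate 1. So r2c1=1.
Step 20. [r6c2∈{5}] nothing but 5 survives at r6c2. So r6c2=5.

Answer: 4 6 2 1 5 3 / 1 3 5 2 6 4 / 5 2 3 4 1 6 / 6 4 1 3 2 5 / 3 1 6 5 4 2 / 2 5 4 6 3 1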